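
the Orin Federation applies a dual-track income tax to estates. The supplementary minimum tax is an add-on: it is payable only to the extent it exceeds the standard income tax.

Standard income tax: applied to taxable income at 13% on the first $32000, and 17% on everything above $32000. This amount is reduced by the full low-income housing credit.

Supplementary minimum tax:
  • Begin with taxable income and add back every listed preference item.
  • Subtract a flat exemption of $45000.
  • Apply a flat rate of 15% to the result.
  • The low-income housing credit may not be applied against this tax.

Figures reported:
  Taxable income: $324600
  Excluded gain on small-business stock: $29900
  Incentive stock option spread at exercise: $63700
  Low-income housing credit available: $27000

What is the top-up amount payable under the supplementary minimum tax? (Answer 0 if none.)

Standard income tax:
  $32000 × 13% = $4160
  $292600 × 17% = $49742
  → $53902
  Less low-income housing credit $27000 → $26902

Supplementary minimum tax:
  Adjusted income: $324600 + $29900 + $63700 = $418200
  Less exemption $45000 → base $373200
  $373200 × 15% = $55980

Excess of supplementary minimum tax over standard income tax: $55980 − $26902 = $29078.

$29078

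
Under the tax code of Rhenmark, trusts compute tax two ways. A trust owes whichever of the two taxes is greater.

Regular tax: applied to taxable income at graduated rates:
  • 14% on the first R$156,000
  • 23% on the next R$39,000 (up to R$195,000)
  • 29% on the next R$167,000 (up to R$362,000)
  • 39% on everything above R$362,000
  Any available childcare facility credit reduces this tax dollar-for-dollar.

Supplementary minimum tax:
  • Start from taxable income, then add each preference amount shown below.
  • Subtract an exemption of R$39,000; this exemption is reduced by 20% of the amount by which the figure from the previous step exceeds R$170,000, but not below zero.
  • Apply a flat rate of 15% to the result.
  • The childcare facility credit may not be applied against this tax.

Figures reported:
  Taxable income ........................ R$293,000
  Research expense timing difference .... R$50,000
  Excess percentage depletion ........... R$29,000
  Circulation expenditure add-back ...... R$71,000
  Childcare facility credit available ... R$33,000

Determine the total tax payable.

Regular tax:
  R$156,000 × 14% = R$21,840
  R$39,000 × 23% = R$8,970
  R$98,000 × 29% = R$28,420
  → R$59,230
  Less childcare facility credit R$33,000 → R$26,230

Supplementary minimum tax:
  Adjusted income: R$293,000 + R$50,000 + R$29,000 + R$71,000 = R$443,000
  Exemption: 20% × (R$443,000 − R$170,000) = R$54,600 ≥ R$39,000, so the exemption is fully phased out
  Base: R$443,000 − R$0 = R$443,000
  R$443,000 × 15% = R$66,450

R$66,450 > R$26,230, so the supplementary minimum tax is the binding amount.

R$66,450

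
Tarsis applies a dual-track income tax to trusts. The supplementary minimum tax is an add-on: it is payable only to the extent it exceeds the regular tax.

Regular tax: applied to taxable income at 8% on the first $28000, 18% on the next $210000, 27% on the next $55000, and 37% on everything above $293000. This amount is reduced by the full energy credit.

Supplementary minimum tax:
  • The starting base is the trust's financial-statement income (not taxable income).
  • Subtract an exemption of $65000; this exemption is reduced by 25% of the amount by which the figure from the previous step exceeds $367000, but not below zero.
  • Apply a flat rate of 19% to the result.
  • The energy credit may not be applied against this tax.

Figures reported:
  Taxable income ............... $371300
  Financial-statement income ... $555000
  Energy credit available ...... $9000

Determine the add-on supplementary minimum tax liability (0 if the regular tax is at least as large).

Regular tax:
  $28000 × 8% = $2240
  $210000 × 18% = $37800
  $55000 × 27% = $14850
  $78300 × 37% = $28971
  → $83861
  Less energy credit $9000 → $74861

Supplementary minimum tax:
  Base (financial-statement income): $555000
  Exemption: $65000 − 25% × ($555000 − $367000) = $65000 − $47000 = $18000
  Base: $555000 − $18000 = $537000
  $537000 × 19% = $102030

Excess of supplementary minimum tax over regular tax: $102030 − $74861 = $27169.

$27169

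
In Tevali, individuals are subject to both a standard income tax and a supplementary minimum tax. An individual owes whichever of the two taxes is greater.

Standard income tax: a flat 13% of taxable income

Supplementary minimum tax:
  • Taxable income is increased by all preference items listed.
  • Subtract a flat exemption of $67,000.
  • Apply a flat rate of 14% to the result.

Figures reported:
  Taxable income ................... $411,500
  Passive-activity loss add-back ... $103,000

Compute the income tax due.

Supplementary minimum tax:
  Adjusted income: $411,500 + $103,000 = $514,500
  Less exemption $67,000 → base $447,500
  $447,500 × 14% = $62,650

Standard income tax:
  $411,500 × 13% = $53,495

$62,650 > $53,495, so the supplementary minimum tax is the binding amount.

$62,650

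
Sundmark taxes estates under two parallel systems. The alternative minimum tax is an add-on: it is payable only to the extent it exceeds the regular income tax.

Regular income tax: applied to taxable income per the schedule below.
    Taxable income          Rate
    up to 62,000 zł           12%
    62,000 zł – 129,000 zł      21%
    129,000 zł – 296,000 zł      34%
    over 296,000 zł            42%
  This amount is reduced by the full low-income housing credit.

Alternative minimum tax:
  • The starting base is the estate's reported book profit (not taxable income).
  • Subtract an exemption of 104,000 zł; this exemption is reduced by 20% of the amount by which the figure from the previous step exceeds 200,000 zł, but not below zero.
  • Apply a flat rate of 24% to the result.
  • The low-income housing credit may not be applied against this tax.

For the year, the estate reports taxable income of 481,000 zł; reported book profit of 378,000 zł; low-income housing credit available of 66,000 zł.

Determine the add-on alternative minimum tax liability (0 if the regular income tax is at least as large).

Alternative minimum tax:
  Base (reported book profit): 378,000 zł
  Exemption: 104,000 zł − 20% × (378,000 zł − 200,000 zł) = 104,000 zł − 35,600 zł = 68,400 zł
  Base: 378,000 zł − 68,400 zł = 309,600 zł
  309,600 zł × 24% = 74,304 zł

Regular income tax:
  62,000 zł × 12% = 7,440 zł
  67,000 zł × 21% = 14,070 zł
  167,000 zł × 34% = 56,780 zł
  185,000 zł × 42% = 77,700 zł
  → 155,990 zł
  Less low-income housing credit 66,000 zł → 89,990 zł

74,304 zł ≤ 89,990 zł, so no add-on is due.

0 zł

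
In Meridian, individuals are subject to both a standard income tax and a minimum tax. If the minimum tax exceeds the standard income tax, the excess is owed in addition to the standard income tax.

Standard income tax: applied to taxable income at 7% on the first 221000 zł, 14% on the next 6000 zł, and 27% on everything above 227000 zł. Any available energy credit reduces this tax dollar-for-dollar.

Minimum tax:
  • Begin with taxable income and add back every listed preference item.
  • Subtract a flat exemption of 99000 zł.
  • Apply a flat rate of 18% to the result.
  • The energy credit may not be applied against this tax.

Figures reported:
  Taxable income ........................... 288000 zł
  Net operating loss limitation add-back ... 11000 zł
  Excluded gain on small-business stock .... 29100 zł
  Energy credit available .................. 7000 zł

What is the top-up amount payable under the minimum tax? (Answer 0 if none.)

15458 zł

Minimum tax:
  Adjusted income: 288000 zł + 11000 zł + 29100 zł = 328100 zł
  Less exemption 99000 zł → base 229100 zł
  229100 zł × 18% = 41238 zł

Standard income tax:
  221000 zł × 7% = 15470 zł
  6000 zł × 14% = 840 zł
  61000 zł × 27% = 16470 zł
  → 32780 zł
  Less energy credit 7000 zł → 25780 zł

Excess of minimum tax over standard income tax: 41238 zł − 25780 zł = 15458 zł.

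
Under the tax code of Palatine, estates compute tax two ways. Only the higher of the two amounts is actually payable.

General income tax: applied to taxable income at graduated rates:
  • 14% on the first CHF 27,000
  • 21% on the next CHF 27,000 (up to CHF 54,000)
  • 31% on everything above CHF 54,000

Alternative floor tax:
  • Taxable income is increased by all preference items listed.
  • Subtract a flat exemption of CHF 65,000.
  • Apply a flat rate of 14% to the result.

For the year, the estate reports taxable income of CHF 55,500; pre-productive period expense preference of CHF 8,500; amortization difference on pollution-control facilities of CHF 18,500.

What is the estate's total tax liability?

CHF 9,915

Alternative floor tax:
  Adjusted income: CHF 55,500 + CHF 8,500 + CHF 18,500 = CHF 82,500
  Less exemption CHF 65,000 → base CHF 17,500
  CHF 17,500 × 14% = CHF 2,450

General income tax:
  CHF 27,000 × 14% = CHF 3,780
  CHF 27,000 × 21% = CHF 5,670
  CHF 1,500 × 31% = CHF 465
  → CHF 9,915

CHF 9,915 > CHF 2,450, so the general income tax governs.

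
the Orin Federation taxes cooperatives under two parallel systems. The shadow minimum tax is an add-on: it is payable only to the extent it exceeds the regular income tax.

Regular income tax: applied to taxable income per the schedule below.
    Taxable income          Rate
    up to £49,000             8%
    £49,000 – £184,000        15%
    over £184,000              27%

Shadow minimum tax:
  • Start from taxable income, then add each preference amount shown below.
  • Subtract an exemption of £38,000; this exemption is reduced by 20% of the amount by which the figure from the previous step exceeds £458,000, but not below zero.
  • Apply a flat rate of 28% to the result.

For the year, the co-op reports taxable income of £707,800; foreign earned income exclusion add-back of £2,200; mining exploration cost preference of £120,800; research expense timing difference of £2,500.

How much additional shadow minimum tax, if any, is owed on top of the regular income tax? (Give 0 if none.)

£67,728

Regular income tax:
  £49,000 × 8% = £3,920
  £135,000 × 15% = £20,250
  £523,800 × 27% = £141,426
  → £165,596

Shadow minimum tax:
  Adjusted income: £707,800 + £2,200 + £120,800 + £2,500 = £833,300
  Exemption: 20% × (£833,300 − £458,000) = £75,060 ≥ £38,000, so the exemption is fully phased out
  Base: £833,300 − £0 = £833,300
  £833,300 × 28% = £233,324

Excess of shadow minimum tax over regular income tax: £233,324 − £165,596 = £67,728.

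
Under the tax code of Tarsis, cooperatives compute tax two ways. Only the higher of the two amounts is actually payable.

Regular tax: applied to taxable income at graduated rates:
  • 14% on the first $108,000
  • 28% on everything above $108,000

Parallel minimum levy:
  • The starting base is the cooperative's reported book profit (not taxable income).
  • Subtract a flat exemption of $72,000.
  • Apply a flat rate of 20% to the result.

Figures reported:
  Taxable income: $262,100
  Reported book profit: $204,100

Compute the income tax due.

$58,268

Parallel minimum levy:
  Base (reported book profit): $204,100
  Less exemption $72,000 → base $132,100
  $132,100 × 20% = $26,420

Regular tax:
  $108,000 × 14% = $15,120
  $154,100 × 28% = $43,148
  → $58,268

$58,268 > $26,420, so the regular tax governs.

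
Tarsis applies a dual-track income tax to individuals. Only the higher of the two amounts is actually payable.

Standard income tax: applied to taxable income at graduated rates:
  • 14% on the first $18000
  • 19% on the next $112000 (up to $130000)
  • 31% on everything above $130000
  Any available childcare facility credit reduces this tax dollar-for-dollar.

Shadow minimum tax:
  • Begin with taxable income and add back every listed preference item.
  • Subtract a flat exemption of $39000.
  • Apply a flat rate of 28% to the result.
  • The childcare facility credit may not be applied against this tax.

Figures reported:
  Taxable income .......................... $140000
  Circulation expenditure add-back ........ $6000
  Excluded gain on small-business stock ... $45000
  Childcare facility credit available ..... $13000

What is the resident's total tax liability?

Standard income tax:
  $18000 × 14% = $2520
  $112000 × 19% = $21280
  $10000 × 31% = $3100
  → $26900
  Less childcare facility credit $13000 → $13900

Shadow minimum tax:
  Adjusted income: $140000 + $6000 + $45000 = $191000
  Less exemption $39000 → base $152000
  $152000 × 28% = $42560

$42560 > $13900, so the shadow minimum tax is the binding amount.

$42560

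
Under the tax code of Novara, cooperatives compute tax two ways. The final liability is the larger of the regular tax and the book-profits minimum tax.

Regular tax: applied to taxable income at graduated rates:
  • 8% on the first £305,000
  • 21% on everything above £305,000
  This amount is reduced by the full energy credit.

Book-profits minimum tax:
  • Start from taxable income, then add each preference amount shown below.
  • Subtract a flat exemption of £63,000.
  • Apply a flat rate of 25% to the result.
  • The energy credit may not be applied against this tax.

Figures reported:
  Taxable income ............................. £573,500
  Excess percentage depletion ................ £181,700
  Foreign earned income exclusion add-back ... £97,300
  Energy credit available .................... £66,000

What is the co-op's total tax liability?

Book-profits minimum tax:
  Adjusted income: £573,500 + £181,700 + £97,300 = £852,500
  Less exemption £63,000 → base £789,500
  £789,500 × 25% = £197,375

Regular tax:
  £305,000 × 8% = £24,400
  £268,500 × 21% = £56,385
  → £80,785
  Less energy credit £66,000 → £14,785

£197,375 > £14,785, so the book-profits minimum tax is the binding amount.

£197,375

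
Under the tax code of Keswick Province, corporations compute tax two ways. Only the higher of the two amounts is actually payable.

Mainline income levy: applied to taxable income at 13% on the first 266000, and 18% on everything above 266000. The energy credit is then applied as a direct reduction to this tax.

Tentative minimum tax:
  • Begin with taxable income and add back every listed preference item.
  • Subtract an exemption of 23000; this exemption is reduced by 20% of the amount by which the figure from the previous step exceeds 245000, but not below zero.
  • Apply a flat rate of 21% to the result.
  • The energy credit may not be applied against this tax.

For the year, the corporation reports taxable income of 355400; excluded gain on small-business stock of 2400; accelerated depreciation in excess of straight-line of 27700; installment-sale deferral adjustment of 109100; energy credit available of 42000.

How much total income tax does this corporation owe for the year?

Mainline income levy:
  266000 × 13% = 34580
  89400 × 18% = 16092
  → 50672
  Less energy credit 42000 → 8672

Tentative minimum tax:
  Adjusted income: 355400 + 2400 + 27700 + 109100 = 494600
  Exemption: 20% × (494600 − 245000) = 49920 ≥ 23000, so the exemption is fully phased out
  Base: 494600 − 0 = 494600
  494600 × 21% = 103866

103866 > 8672, so the tentative minimum tax is the binding amount.

103866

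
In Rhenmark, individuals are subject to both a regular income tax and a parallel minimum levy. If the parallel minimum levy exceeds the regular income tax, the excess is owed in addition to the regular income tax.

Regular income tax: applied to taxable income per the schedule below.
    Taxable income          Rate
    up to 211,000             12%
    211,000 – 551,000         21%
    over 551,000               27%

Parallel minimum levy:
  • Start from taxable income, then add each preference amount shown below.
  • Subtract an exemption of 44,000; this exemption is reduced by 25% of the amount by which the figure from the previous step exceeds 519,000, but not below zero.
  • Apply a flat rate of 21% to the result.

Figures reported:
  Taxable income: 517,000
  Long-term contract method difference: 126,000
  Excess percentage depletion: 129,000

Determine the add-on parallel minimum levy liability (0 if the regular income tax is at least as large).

72,540

Regular income tax:
  211,000 × 12% = 25,320
  306,000 × 21% = 64,260
  → 89,580

Parallel minimum levy:
  Adjusted income: 517,000 + 126,000 + 129,000 = 772,000
  Exemption: 25% × (772,000 − 519,000) = 63,250 ≥ 44,000, so the exemption is fully phased out
  Base: 772,000 − 0 = 772,000
  772,000 × 21% = 162,120

Excess of parallel minimum levy over regular income tax: 162,120 − 89,580 = 72,540.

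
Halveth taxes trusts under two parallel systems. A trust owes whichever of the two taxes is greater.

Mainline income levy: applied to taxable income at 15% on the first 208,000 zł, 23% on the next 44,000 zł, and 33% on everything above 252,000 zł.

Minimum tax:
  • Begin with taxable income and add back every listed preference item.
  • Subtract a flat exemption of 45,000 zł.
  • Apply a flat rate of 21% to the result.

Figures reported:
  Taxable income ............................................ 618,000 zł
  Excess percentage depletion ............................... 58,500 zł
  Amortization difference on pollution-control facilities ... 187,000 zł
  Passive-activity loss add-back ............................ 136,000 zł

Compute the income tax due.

200,445 zł

Mainline income levy:
  208,000 zł × 15% = 31,200 zł
  44,000 zł × 23% = 10,120 zł
  366,000 zł × 33% = 120,780 zł
  → 162,100 zł

Minimum tax:
  Adjusted income: 618,000 zł + 58,500 zł + 187,000 zł + 136,000 zł = 999,500 zł
  Less exemption 45,000 zł → base 954,500 zł
  954,500 zł × 21% = 200,445 zł

200,445 zł > 162,100 zł, so the minimum tax is the binding amount.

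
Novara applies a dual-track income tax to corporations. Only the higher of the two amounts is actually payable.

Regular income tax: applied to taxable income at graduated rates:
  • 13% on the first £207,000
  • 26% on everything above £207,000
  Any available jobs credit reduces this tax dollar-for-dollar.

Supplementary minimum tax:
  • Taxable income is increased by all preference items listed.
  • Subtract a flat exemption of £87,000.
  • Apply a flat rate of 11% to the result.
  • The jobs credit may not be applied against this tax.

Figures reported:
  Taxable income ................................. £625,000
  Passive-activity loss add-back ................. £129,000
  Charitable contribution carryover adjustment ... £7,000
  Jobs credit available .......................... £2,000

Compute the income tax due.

£133,590

Supplementary minimum tax:
  Adjusted income: £625,000 + £129,000 + £7,000 = £761,000
  Less exemption £87,000 → base £674,000
  £674,000 × 11% = £74,140

Regular income tax:
  £207,000 × 13% = £26,910
  £418,000 × 26% = £108,680
  → £135,590
  Less jobs credit £2,000 → £133,590

£133,590 > £74,140, so the regular income tax governs.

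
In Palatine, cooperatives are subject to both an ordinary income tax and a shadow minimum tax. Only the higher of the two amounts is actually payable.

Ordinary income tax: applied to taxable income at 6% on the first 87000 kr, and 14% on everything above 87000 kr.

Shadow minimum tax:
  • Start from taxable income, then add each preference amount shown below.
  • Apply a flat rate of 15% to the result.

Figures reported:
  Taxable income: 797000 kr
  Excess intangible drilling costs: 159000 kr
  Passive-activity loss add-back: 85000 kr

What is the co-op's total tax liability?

156150 kr

Ordinary income tax:
  87000 kr × 6% = 5220 kr
  710000 kr × 14% = 99400 kr
  → 104620 kr

Shadow minimum tax:
  Adjusted income: 797000 kr + 159000 kr + 85000 kr = 1041000 kr
  1041000 kr × 15% = 156150 kr

156150 kr > 104620 kr, so the shadow minimum tax is the binding amount.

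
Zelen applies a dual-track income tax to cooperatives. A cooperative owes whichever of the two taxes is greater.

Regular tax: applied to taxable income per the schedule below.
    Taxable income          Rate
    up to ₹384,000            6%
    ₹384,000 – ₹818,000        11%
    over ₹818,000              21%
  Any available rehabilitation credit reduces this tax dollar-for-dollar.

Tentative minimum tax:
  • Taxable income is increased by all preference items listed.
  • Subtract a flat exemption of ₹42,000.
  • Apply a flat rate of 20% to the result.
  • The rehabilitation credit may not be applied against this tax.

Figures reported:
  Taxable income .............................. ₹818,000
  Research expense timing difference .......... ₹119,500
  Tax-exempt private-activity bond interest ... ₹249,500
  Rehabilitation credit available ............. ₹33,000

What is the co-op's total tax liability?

Regular tax:
  ₹384,000 × 6% = ₹23,040
  ₹434,000 × 11% = ₹47,740
  → ₹70,780
  Less rehabilitation credit ₹33,000 → ₹37,780

Tentative minimum tax:
  Adjusted income: ₹818,000 + ₹119,500 + ₹249,500 = ₹1,187,000
  Less exemption ₹42,000 → base ₹1,145,000
  ₹1,145,000 × 20% = ₹229,000

₹229,000 > ₹37,780, so the tentative minimum tax is the binding amount.

₹229,000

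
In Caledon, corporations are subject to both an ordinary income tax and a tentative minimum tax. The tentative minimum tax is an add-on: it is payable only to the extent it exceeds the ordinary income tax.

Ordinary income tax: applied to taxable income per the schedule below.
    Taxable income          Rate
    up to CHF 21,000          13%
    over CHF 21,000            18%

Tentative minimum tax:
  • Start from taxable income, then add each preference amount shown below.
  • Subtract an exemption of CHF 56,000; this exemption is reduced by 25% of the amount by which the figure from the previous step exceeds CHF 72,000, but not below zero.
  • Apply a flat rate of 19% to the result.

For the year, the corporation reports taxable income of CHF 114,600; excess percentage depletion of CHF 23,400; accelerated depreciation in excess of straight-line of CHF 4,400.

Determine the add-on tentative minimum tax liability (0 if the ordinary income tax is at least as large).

CHF 182

Ordinary income tax:
  CHF 21,000 × 13% = CHF 2,730
  CHF 93,600 × 18% = CHF 16,848
  → CHF 19,578

Tentative minimum tax:
  Adjusted income: CHF 114,600 + CHF 23,400 + CHF 4,400 = CHF 142,400
  Exemption: CHF 56,000 − 25% × (CHF 142,400 − CHF 72,000) = CHF 56,000 − CHF 17,600 = CHF 38,400
  Base: CHF 142,400 − CHF 38,400 = CHF 104,000
  CHF 104,000 × 19% = CHF 19,760

Excess of tentative minimum tax over ordinary income tax: CHF 19,760 − CHF 19,578 = CHF 182.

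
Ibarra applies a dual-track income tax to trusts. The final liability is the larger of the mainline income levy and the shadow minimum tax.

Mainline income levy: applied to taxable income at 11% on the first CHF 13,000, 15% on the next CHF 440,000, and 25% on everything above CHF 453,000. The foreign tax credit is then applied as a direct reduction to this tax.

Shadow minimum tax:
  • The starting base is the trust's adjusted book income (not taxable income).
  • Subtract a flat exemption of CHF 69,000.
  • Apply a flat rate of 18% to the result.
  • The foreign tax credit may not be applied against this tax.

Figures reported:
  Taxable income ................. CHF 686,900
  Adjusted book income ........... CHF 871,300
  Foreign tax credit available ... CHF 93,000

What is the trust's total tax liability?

Mainline income levy:
  CHF 13,000 × 11% = CHF 1,430
  CHF 440,000 × 15% = CHF 66,000
  CHF 233,900 × 25% = CHF 58,475
  → CHF 125,905
  Less foreign tax credit CHF 93,000 → CHF 32,905

Shadow minimum tax:
  Base (adjusted book income): CHF 871,300
  Less exemption CHF 69,000 → base CHF 802,300
  CHF 802,300 × 18% = CHF 144,414

CHF 144,414 > CHF 32,905, so the shadow minimum tax is the binding amount.

CHF 144,414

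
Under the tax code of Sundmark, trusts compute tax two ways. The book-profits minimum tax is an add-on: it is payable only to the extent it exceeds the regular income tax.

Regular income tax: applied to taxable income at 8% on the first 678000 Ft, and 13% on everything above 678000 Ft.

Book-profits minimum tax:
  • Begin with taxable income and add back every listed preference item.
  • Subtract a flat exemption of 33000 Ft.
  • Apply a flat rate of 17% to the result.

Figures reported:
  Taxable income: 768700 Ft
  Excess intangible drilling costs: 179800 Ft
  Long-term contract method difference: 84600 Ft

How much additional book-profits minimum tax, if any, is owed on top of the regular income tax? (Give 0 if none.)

103986 Ft

Regular income tax:
  678000 Ft × 8% = 54240 Ft
  90700 Ft × 13% = 11791 Ft
  → 66031 Ft

Book-profits minimum tax:
  Adjusted income: 768700 Ft + 179800 Ft + 84600 Ft = 1033100 Ft
  Less exemption 33000 Ft → base 1000100 Ft
  1000100 Ft × 17% = 170017 Ft

Excess of book-profits minimum tax over regular income tax: 170017 Ft − 66031 Ft = 103986 Ft.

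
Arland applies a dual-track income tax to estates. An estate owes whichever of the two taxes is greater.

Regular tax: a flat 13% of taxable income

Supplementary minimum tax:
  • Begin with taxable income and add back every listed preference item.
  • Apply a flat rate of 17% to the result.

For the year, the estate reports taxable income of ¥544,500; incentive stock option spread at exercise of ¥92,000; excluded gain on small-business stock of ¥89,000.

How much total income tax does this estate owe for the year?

Supplementary minimum tax:
  Adjusted income: ¥544,500 + ¥92,000 + ¥89,000 = ¥725,500
  ¥725,500 × 17% = ¥123,335

Regular tax:
  ¥544,500 × 13% = ¥70,785

¥123,335 > ¥70,785, so the supplementary minimum tax is the binding amount.

¥123,335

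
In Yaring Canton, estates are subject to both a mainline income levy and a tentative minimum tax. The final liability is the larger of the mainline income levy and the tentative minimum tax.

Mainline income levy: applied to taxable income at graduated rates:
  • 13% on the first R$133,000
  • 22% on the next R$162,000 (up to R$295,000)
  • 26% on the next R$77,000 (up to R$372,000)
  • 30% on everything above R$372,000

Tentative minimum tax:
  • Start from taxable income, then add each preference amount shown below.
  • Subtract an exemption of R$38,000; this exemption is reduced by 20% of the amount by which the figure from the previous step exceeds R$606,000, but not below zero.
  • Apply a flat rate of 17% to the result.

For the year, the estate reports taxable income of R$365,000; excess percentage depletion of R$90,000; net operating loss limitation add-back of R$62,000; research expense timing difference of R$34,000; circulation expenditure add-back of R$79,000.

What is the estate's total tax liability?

R$101,456

Mainline income levy:
  R$133,000 × 13% = R$17,290
  R$162,000 × 22% = R$35,640
  R$70,000 × 26% = R$18,200
  → R$71,130

Tentative minimum tax:
  Adjusted income: R$365,000 + R$90,000 + R$62,000 + R$34,000 + R$79,000 = R$630,000
  Exemption: R$38,000 − 20% × (R$630,000 − R$606,000) = R$38,000 − R$4,800 = R$33,200
  Base: R$630,000 − R$33,200 = R$596,800
  R$596,800 × 17% = R$101,456

R$101,456 > R$71,130, so the tentative minimum tax is the binding amount.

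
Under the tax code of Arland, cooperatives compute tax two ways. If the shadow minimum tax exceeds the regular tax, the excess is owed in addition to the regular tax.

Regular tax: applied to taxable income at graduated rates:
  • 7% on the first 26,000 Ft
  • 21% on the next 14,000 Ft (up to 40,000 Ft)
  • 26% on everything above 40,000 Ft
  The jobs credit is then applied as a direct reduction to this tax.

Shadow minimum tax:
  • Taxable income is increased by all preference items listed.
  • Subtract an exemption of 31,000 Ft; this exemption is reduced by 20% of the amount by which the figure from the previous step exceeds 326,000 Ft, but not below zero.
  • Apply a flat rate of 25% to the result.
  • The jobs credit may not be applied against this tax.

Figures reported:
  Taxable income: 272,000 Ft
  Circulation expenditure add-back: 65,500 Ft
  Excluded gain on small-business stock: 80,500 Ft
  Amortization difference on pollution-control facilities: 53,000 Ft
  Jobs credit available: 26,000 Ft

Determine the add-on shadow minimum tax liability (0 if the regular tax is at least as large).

Regular tax:
  26,000 Ft × 7% = 1,820 Ft
  14,000 Ft × 21% = 2,940 Ft
  232,000 Ft × 26% = 60,320 Ft
  → 65,080 Ft
  Less jobs credit 26,000 Ft → 39,080 Ft

Shadow minimum tax:
  Adjusted income: 272,000 Ft + 65,500 Ft + 80,500 Ft + 53,000 Ft = 471,000 Ft
  Exemption: 31,000 Ft − 20% × (471,000 Ft − 326,000 Ft) = 31,000 Ft − 29,000 Ft = 2,000 Ft
  Base: 471,000 Ft − 2,000 Ft = 469,000 Ft
  469,000 Ft × 25% = 117,250 Ft

Excess of shadow minimum tax over regular tax: 117,250 Ft − 39,080 Ft = 78,170 Ft.

78,170 Ft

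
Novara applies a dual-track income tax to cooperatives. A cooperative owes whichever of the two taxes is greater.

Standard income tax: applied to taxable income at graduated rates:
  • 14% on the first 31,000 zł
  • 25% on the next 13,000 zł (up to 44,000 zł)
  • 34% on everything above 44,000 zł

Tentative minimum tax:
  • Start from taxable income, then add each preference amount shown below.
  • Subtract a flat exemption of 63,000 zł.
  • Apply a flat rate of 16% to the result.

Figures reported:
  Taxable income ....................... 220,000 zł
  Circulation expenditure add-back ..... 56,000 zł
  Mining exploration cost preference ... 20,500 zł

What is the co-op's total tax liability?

Tentative minimum tax:
  Adjusted income: 220,000 zł + 56,000 zł + 20,500 zł = 296,500 zł
  Less exemption 63,000 zł → base 233,500 zł
  233,500 zł × 16% = 37,360 zł

Standard income tax:
  31,000 zł × 14% = 4,340 zł
  13,000 zł × 25% = 3,250 zł
  176,000 zł × 34% = 59,840 zł
  → 67,430 zł

67,430 zł > 37,360 zł, so the standard income tax governs.

67,430 zł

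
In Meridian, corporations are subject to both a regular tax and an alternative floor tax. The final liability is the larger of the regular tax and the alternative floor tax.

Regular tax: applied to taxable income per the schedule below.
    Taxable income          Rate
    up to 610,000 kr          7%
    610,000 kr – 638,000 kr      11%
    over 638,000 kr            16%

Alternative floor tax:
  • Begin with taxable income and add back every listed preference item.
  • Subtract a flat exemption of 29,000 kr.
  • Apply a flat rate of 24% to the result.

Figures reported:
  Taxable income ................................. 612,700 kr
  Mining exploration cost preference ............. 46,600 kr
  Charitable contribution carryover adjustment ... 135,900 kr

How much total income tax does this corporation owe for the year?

183,888 kr

Alternative floor tax:
  Adjusted income: 612,700 kr + 46,600 kr + 135,900 kr = 795,200 kr
  Less exemption 29,000 kr → base 766,200 kr
  766,200 kr × 24% = 183,888 kr

Regular tax:
  610,000 kr × 7% = 42,700 kr
  2,700 kr × 11% = 297 kr
  → 42,997 kr

183,888 kr > 42,997 kr, so the alternative floor tax is the binding amount.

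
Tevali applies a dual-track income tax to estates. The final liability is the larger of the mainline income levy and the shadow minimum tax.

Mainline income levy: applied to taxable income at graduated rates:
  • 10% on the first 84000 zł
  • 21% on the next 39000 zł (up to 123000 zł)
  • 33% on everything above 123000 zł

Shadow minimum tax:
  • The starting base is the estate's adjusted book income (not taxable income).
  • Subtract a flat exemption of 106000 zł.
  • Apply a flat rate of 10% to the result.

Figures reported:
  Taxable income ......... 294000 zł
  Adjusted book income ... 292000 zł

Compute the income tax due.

73020 zł

Shadow minimum tax:
  Base (adjusted book income): 292000 zł
  Less exemption 106000 zł → base 186000 zł
  186000 zł × 10% = 18600 zł

Mainline income levy:
  84000 zł × 10% = 8400 zł
  39000 zł × 21% = 8190 zł
  171000 zł × 33% = 56430 zł
  → 73020 zł

73020 zł > 18600 zł, so the mainline income levy governs.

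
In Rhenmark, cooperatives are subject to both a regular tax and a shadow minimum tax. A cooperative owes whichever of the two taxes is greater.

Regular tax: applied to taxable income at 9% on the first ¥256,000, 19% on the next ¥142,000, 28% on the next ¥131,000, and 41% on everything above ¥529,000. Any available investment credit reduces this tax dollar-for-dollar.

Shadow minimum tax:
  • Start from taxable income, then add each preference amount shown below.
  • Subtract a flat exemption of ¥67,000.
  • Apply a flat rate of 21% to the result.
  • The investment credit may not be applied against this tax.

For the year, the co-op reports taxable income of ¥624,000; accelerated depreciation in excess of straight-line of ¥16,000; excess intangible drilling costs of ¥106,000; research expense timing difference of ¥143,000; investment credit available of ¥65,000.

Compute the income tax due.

Regular tax:
  ¥256,000 × 9% = ¥23,040
  ¥142,000 × 19% = ¥26,980
  ¥131,000 × 28% = ¥36,680
  ¥95,000 × 41% = ¥38,950
  → ¥125,650
  Less investment credit ¥65,000 → ¥60,650

Shadow minimum tax:
  Adjusted income: ¥624,000 + ¥16,000 + ¥106,000 + ¥143,000 = ¥889,000
  Less exemption ¥67,000 → base ¥822,000
  ¥822,000 × 21% = ¥172,620

¥172,620 > ¥60,650, so the shadow minimum tax is the binding amount.

¥172,620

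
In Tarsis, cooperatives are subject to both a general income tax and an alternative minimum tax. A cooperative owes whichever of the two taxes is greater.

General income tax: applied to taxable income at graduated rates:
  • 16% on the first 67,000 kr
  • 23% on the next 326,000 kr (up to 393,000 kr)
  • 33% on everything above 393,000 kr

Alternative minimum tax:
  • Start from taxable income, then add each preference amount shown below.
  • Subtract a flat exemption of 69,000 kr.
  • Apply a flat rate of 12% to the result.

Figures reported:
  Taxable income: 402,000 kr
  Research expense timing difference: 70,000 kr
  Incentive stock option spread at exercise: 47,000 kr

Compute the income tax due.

Alternative minimum tax:
  Adjusted income: 402,000 kr + 70,000 kr + 47,000 kr = 519,000 kr
  Less exemption 69,000 kr → base 450,000 kr
  450,000 kr × 12% = 54,000 kr

General income tax:
  67,000 kr × 16% = 10,720 kr
  326,000 kr × 23% = 74,980 kr
  9,000 kr × 33% = 2,970 kr
  → 88,670 kr

88,670 kr > 54,000 kr, so the general income tax governs.

88,670 kr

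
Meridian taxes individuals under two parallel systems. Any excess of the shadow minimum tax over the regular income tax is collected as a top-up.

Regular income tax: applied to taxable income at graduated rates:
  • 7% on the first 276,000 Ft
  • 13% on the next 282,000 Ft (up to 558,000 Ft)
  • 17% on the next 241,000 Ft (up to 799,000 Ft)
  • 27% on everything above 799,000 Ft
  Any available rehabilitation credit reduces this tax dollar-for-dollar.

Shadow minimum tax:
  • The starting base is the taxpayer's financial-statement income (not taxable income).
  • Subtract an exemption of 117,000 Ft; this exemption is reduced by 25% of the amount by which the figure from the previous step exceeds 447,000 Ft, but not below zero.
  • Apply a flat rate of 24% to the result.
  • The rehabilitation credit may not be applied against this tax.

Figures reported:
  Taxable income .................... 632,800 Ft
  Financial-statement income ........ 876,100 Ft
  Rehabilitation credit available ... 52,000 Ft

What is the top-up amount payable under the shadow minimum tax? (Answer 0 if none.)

191,234 Ft

Shadow minimum tax:
  Base (financial-statement income): 876,100 Ft
  Exemption: 117,000 Ft − 25% × (876,100 Ft − 447,000 Ft) = 117,000 Ft − 107,275 Ft = 9,725 Ft
  Base: 876,100 Ft − 9,725 Ft = 866,375 Ft
  866,375 Ft × 24% = 207,930 Ft

Regular income tax:
  276,000 Ft × 7% = 19,320 Ft
  282,000 Ft × 13% = 36,660 Ft
  74,800 Ft × 17% = 12,716 Ft
  → 68,696 Ft
  Less rehabilitation credit 52,000 Ft → 16,696 Ft

Excess of shadow minimum tax over regular income tax: 207,930 Ft − 16,696 Ft = 191,234 Ft.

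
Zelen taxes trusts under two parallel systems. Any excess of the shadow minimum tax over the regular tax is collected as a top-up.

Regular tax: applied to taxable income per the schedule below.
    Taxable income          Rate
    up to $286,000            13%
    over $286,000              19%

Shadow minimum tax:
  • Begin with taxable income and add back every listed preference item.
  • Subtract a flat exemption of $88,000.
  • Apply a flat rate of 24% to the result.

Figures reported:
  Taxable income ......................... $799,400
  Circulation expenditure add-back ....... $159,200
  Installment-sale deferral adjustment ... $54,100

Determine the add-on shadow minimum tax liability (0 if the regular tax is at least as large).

$87,202

Regular tax:
  $286,000 × 13% = $37,180
  $513,400 × 19% = $97,546
  → $134,726

Shadow minimum tax:
  Adjusted income: $799,400 + $159,200 + $54,100 = $1,012,700
  Less exemption $88,000 → base $924,700
  $924,700 × 24% = $221,928

Excess of shadow minimum tax over regular tax: $221,928 − $134,726 = $87,202.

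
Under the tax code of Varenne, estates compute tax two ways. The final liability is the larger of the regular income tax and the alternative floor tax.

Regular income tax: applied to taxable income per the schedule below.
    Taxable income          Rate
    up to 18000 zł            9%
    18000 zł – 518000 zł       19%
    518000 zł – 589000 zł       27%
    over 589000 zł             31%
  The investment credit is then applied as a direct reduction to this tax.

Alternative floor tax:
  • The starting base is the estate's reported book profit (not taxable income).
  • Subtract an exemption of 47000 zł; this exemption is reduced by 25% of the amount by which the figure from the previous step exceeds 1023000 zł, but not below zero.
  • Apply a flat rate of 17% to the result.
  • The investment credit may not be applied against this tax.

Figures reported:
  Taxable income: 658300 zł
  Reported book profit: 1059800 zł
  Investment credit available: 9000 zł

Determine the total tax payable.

Regular income tax:
  18000 zł × 9% = 1620 zł
  500000 zł × 19% = 95000 zł
  71000 zł × 27% = 19170 zł
  69300 zł × 31% = 21483 zł
  → 137273 zł
  Less investment credit 9000 zł → 128273 zł

Alternative floor tax:
  Base (reported book profit): 1059800 zł
  Exemption: 47000 zł − 25% × (1059800 zł − 1023000 zł) = 47000 zł − 9200 zł = 37800 zł
  Base: 1059800 zł − 37800 zł = 1022000 zł
  1022000 zł × 17% = 173740 zł

173740 zł > 128273 zł, so the alternative floor tax is the binding amount.

173740 zł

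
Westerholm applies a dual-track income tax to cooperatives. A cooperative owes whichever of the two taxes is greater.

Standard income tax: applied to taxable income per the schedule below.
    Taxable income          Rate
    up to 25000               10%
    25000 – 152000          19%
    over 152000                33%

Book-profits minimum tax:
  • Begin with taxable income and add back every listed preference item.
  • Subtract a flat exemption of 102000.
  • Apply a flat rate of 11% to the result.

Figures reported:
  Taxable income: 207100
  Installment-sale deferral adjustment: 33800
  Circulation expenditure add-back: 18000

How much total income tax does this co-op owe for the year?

Standard income tax:
  25000 × 10% = 2500
  127000 × 19% = 24130
  55100 × 33% = 18183
  → 44813

Book-profits minimum tax:
  Adjusted income: 207100 + 33800 + 18000 = 258900
  Less exemption 102000 → base 156900
  156900 × 11% = 17259

44813 > 17259, so the standard income tax governs.

44813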